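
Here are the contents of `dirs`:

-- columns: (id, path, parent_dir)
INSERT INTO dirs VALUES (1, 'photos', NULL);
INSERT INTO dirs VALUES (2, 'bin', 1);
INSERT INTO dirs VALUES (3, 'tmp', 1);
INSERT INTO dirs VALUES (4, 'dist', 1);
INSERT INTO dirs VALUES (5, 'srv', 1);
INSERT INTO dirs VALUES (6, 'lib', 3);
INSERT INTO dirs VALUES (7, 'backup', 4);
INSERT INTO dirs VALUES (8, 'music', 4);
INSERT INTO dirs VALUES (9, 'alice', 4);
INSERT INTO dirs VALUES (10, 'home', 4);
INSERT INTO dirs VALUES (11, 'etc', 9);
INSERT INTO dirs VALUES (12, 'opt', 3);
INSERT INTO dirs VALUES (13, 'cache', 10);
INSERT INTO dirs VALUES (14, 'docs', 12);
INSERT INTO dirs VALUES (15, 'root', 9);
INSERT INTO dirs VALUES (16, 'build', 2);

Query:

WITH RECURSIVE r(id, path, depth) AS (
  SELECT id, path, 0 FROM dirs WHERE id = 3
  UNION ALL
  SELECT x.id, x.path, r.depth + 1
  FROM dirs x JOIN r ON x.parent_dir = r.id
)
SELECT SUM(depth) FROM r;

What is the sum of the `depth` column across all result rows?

Base: id=3 (tmp) at depth 0.
Iteration 1: rows with parent_dir in {3} -> lib (id 6, depth 1), opt (id 12, depth 1).
Iteration 2: rows with parent_dir in {6,12} -> docs (id 14, depth 2).
Iteration 3: no rows with parent_dir in {14}; recursion stops.
SUM(depth) = 0 + 1 + 1 + 2 = 4.

4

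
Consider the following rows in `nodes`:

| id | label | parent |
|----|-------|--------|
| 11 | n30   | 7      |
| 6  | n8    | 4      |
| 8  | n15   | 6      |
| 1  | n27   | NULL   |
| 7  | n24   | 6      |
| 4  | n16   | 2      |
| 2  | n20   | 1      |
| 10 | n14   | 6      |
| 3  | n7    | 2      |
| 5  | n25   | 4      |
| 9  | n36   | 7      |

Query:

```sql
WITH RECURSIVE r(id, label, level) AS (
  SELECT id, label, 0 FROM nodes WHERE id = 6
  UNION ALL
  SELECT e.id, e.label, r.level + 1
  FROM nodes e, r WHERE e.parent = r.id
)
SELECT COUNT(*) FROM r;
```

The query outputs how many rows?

6

Base: id=6 (n8) at level 0.
Iteration 1: rows with parent in {6} -> n24 (id 7, level 1), n15 (id 8, level 1), n14 (id 10, level 1).
Iteration 2: rows with parent in {7,8,10} -> n36 (id 9, level 2), n30 (id 11, level 2).
Iteration 3: no rows with parent in {9,11}; recursion stops.
Total rows emitted: 6.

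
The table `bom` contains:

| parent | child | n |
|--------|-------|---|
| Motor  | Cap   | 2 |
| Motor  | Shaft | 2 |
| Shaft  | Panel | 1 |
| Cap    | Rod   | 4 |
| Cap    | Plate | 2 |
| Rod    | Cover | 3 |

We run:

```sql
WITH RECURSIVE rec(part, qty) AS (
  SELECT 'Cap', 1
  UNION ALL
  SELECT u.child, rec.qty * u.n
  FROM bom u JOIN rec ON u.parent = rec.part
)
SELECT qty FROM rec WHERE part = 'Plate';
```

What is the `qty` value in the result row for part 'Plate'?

2

Base: (Cap, qty=1).
Iteration 1: components of {Cap} -> Plate = 1*2 = 2, Rod = 1*4 = 4.
Iteration 2: components of {Plate,Rod} -> Cover = 4*3 = 12.
Iteration 3: no further components; recursion stops.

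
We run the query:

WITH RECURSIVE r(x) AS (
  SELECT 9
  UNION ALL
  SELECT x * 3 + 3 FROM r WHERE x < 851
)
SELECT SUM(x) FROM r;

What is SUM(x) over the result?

3813

Base: x=9.
Iteration 1: 9 < 851 holds -> x = 9 * 3 + 3 = 30.
Iteration 2: 30 < 851 holds -> x = 30 * 3 + 3 = 93.
Iteration 3: 93 < 851 holds -> x = 93 * 3 + 3 = 282.
Iteration 4: 282 < 851 holds -> x = 282 * 3 + 3 = 849.
Iteration 5: 849 < 851 holds -> x = 849 * 3 + 3 = 2550.
Iteration 6: 2550 < 851 fails; recursion stops.
SUM(x) = 9 + 30 + 93 + 282 + 849 + 2550 = 3813.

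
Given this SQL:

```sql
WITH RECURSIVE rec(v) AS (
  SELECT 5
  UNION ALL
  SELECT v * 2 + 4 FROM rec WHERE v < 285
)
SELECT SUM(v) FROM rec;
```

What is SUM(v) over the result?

1115

Base: v=5.
Iteration 1: 5 < 285 holds -> v = 5 * 2 + 4 = 14.
Iteration 2: 14 < 285 holds -> v = 14 * 2 + 4 = 32.
Iteration 3: 32 < 285 holds -> v = 32 * 2 + 4 = 68.
Iteration 4: 68 < 285 holds -> v = 68 * 2 + 4 = 140.
Iteration 5: 140 < 285 holds -> v = 140 * 2 + 4 = 284.
Iteration 6: 284 < 285 holds -> v = 284 * 2 + 4 = 572.
Iteration 7: 572 < 285 fails; recursion stops.
SUM(v) = 5 + 14 + 32 + 68 + 140 + 284 + 572 = 1115.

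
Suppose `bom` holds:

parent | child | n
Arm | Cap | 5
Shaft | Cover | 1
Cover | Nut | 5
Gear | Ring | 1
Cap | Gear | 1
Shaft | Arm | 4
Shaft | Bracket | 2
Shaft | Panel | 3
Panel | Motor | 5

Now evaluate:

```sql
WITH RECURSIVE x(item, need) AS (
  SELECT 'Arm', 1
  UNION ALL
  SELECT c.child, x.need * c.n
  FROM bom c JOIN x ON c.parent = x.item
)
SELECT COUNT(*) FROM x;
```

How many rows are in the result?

4

Base: (Arm, need=1).
Iteration 1: components of {Arm} -> Cap = 1*5 = 5.
Iteration 2: components of {Cap} -> Gear = 5*1 = 5.
Iteration 3: components of {Gear} -> Ring = 5*1 = 5.
Iteration 4: no further components; recursion stops.
Total rows emitted: 4.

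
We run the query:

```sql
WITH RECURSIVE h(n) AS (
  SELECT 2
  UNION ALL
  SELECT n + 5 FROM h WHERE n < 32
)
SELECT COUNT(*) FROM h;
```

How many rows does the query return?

7

Base: n=2.
Iteration 1: 2 < 32 holds -> n = 2 + 5 = 7.
Iteration 2: 7 < 32 holds -> n = 7 + 5 = 12.
Iteration 3: 12 < 32 holds -> n = 12 + 5 = 17.
Iteration 4: 17 < 32 holds -> n = 17 + 5 = 22.
Iteration 5: 22 < 32 holds -> n = 22 + 5 = 27.
Iteration 6: 27 < 32 holds -> n = 27 + 5 = 32.
Iteration 7: 32 < 32 fails; recursion stops.
Total rows emitted: 7.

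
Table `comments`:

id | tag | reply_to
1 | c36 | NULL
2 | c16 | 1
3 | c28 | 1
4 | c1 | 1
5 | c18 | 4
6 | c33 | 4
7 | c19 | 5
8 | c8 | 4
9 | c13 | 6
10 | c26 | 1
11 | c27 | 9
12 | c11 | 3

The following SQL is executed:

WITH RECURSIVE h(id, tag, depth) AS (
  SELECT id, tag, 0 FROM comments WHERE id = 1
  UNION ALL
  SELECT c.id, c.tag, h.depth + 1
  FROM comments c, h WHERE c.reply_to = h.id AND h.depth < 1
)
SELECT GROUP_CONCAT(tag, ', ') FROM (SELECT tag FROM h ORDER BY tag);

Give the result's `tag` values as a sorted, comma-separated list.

Base: id=1 (c36) at depth 0.
Iteration 1: rows with reply_to in {1} -> c16 (id 2, depth 1), c28 (id 3, depth 1), c1 (id 4, depth 1), c26 (id 10, depth 1).
Iteration 2: depth < 1 fails for all current rows; recursion stops.

c1, c16, c26, c28, c36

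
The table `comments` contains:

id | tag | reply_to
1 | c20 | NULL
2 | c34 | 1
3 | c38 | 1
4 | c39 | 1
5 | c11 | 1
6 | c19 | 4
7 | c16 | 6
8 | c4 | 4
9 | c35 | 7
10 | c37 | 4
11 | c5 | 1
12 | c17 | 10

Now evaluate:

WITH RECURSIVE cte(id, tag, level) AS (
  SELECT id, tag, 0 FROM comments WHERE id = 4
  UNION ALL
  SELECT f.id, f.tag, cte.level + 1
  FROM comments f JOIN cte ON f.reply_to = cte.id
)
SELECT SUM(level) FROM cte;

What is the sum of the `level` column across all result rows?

10

Base: id=4 (c39) at level 0.
Iteration 1: rows with reply_to in {4} -> c19 (id 6, level 1), c4 (id 8, level 1), c37 (id 10, level 1).
Iteration 2: rows with reply_to in {6,8,10} -> c16 (id 7, level 2), c17 (id 12, level 2).
Iteration 3: rows with reply_to in {7,12} -> c35 (id 9, level 3).
Iteration 4: no rows with reply_to in {9}; recursion stops.
SUM(level) = 0 + 1 + 1 + 1 + 2 + 2 + 3 = 10.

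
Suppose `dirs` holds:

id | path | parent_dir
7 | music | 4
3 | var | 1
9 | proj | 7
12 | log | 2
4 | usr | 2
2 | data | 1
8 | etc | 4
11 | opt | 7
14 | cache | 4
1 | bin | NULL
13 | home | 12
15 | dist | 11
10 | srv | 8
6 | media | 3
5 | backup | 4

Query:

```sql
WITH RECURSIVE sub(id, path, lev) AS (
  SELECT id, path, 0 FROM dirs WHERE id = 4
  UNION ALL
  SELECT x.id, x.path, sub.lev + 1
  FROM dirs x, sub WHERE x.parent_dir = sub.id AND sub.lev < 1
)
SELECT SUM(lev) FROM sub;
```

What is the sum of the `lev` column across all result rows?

4

Base: id=4 (usr) at lev 0.
Iteration 1: rows with parent_dir in {4} -> backup (id 5, lev 1), music (id 7, lev 1), etc (id 8, lev 1), cache (id 14, lev 1).
Iteration 2: lev < 1 fails for all current rows; recursion stops.
SUM(lev) = 0 + 1 + 1 + 1 + 1 = 4.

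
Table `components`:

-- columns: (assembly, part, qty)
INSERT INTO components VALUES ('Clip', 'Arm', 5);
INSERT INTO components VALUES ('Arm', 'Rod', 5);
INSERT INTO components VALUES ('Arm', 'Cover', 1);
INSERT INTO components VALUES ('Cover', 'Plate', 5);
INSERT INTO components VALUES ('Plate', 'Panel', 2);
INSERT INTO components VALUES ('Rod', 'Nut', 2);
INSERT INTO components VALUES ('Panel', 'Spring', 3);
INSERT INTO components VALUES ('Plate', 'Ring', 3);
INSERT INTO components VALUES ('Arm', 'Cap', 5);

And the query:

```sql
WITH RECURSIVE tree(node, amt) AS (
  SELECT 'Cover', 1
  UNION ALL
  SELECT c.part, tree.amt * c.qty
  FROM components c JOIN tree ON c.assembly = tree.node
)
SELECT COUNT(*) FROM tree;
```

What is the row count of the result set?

5

Base: (Cover, amt=1).
Iteration 1: components of {Cover} -> Plate = 1*5 = 5.
Iteration 2: components of {Plate} -> Panel = 5*2 = 10, Ring = 5*3 = 15.
Iteration 3: components of {Panel,Ring} -> Spring = 10*3 = 30.
Iteration 4: no further components; recursion stops.
Total rows emitted: 5.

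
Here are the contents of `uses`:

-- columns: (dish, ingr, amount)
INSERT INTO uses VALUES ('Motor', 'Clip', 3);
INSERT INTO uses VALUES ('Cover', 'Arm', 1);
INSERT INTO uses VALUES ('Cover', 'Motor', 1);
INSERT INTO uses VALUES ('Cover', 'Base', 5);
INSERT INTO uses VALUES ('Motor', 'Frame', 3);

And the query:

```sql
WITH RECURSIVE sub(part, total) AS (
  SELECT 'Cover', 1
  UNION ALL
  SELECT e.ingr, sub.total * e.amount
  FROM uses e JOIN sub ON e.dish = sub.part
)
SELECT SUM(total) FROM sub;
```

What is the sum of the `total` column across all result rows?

Base: (Cover, total=1).
Iteration 1: components of {Cover} -> Arm = 1*1 = 1, Base = 1*5 = 5, Motor = 1*1 = 1.
Iteration 2: components of {Arm,Base,Motor} -> Clip = 1*3 = 3, Frame = 1*3 = 3.
Iteration 3: no further components; recursion stops.
SUM(total) = 1 + 1 + 1 + 5 + 3 + 3 = 14.

14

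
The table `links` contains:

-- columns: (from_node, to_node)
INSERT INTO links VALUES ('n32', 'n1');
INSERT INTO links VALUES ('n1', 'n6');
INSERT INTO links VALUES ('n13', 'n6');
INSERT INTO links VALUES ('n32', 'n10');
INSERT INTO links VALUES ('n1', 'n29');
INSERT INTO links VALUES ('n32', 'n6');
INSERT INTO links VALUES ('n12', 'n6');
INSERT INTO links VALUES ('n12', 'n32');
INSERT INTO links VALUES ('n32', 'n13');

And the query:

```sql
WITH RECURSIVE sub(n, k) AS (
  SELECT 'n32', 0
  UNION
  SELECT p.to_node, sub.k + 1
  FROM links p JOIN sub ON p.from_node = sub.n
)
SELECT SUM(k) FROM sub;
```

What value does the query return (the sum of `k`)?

8

Base: (n32, k=0).
Iteration 1: edges from {n32} -> (n1, k=1), (n10, k=1), (n13, k=1), (n6, k=1).
Iteration 2: edges from {n1,n10,n13,n6} -> (n29, k=2), (n6, k=2). [UNION drops 1 duplicate row(s)]
Iteration 3: no outgoing edges from {n29,n6}; recursion stops.
SUM(k) = 0 + 1 + 1 + 1 + 1 + 2 + 2 = 8.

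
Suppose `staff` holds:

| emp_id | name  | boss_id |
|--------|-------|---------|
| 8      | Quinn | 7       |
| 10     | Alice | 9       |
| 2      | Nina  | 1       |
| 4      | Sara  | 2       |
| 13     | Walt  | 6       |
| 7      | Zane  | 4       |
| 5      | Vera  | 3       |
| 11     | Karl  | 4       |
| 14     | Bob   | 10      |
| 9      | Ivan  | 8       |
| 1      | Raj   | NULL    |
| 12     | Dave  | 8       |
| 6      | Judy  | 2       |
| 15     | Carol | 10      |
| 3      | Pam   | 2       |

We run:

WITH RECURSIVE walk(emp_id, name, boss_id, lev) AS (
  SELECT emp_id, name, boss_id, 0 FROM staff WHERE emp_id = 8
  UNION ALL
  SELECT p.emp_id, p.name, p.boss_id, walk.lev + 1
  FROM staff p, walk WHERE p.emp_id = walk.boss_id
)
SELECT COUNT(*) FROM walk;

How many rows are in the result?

Base: emp_id=8 (Quinn), boss_id=7, lev 0.
Iteration 1: join on emp_id=7 -> Zane (id 7, boss_id=4, lev 1).
Iteration 2: join on emp_id=4 -> Sara (id 4, boss_id=2, lev 2).
Iteration 3: join on emp_id=2 -> Nina (id 2, boss_id=1, lev 3).
Iteration 4: join on emp_id=1 -> Raj (id 1, boss_id=NULL, lev 4).
Iteration 5: boss_id is NULL; no match; recursion stops.
Total rows emitted: 5.

5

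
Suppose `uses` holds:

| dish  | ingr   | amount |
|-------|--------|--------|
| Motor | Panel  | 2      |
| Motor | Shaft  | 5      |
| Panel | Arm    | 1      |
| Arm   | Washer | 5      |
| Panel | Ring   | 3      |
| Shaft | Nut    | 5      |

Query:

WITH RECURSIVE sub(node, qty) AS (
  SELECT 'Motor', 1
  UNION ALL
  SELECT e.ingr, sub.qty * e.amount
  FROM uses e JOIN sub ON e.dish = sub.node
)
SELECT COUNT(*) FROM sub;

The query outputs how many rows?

7

Base: (Motor, qty=1).
Iteration 1: components of {Motor} -> Panel = 1*2 = 2, Shaft = 1*5 = 5.
Iteration 2: components of {Panel,Shaft} -> Arm = 2*1 = 2, Nut = 5*5 = 25, Ring = 2*3 = 6.
Iteration 3: components of {Arm,Nut,Ring} -> Washer = 2*5 = 10.
Iteration 4: no further components; recursion stops.
Total rows emitted: 7.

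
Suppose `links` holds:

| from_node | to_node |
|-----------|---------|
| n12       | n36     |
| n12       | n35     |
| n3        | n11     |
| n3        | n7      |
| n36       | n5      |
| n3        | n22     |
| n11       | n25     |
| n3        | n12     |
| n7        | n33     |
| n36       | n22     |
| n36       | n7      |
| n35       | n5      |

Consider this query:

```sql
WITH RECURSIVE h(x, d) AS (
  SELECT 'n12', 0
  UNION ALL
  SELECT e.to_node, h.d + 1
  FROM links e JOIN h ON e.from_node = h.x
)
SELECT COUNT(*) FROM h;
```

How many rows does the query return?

8

Base: (n12, d=0).
Iteration 1: edges from {n12} -> (n35, d=1), (n36, d=1).
Iteration 2: edges from {n35,n36} -> (n22, d=2), (n5, d=2) x2, (n7, d=2). [UNION ALL keeps all 4 new rows, including repeats]
Iteration 3: edges from {n22,n5,n7} -> (n33, d=3).
Iteration 4: no outgoing edges from {n33}; recursion stops.
Total rows emitted: 8.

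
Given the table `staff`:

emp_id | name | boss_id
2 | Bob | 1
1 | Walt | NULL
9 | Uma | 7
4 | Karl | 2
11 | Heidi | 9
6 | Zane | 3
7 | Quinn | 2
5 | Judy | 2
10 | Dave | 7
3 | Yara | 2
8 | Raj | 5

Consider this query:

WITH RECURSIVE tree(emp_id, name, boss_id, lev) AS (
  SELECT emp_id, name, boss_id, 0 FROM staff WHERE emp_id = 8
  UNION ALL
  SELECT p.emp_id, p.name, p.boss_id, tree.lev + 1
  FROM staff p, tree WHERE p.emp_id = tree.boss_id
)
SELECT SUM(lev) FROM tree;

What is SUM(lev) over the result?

Base: emp_id=8 (Raj), boss_id=5, lev 0.
Iteration 1: join on emp_id=5 -> Judy (id 5, boss_id=2, lev 1).
Iteration 2: join on emp_id=2 -> Bob (id 2, boss_id=1, lev 2).
Iteration 3: join on emp_id=1 -> Walt (id 1, boss_id=NULL, lev 3).
Iteration 4: boss_id is NULL; no match; recursion stops.
SUM(lev) = 0 + 1 + 2 + 3 = 6.

6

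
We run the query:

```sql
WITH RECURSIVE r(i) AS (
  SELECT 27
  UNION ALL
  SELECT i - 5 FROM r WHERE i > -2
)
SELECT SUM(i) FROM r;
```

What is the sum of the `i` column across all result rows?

Base: i=27.
Iteration 1: 27 > -2 holds -> i = 27 - 5 = 22.
Iteration 2: 22 > -2 holds -> i = 22 - 5 = 17.
Iteration 3: 17 > -2 holds -> i = 17 - 5 = 12.
Iteration 4: 12 > -2 holds -> i = 12 - 5 = 7.
Iteration 5: 7 > -2 holds -> i = 7 - 5 = 2.
Iteration 6: 2 > -2 holds -> i = 2 - 5 = -3.
Iteration 7: -3 > -2 fails; recursion stops.
SUM(i) = 27 + 22 + 17 + 12 + 7 + 2 + -3 = 84.

84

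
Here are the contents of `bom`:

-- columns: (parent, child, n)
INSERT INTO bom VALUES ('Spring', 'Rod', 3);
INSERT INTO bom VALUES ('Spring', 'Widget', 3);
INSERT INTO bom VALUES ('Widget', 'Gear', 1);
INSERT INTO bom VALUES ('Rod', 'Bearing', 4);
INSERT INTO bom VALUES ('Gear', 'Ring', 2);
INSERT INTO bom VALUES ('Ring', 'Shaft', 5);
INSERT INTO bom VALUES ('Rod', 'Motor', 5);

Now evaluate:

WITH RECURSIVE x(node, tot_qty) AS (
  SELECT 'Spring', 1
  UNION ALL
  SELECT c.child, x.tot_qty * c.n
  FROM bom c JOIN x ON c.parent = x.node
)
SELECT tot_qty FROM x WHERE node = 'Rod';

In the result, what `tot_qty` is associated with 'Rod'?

3

Base: (Spring, tot_qty=1).
Iteration 1: components of {Spring} -> Rod = 1*3 = 3, Widget = 1*3 = 3.
Iteration 2: components of {Rod,Widget} -> Bearing = 3*4 = 12, Gear = 3*1 = 3, Motor = 3*5 = 15.
Iteration 3: components of {Bearing,Gear,Motor} -> Ring = 3*2 = 6.
Iteration 4: components of {Ring} -> Shaft = 6*5 = 30.
Iteration 5: no further components; recursion stops.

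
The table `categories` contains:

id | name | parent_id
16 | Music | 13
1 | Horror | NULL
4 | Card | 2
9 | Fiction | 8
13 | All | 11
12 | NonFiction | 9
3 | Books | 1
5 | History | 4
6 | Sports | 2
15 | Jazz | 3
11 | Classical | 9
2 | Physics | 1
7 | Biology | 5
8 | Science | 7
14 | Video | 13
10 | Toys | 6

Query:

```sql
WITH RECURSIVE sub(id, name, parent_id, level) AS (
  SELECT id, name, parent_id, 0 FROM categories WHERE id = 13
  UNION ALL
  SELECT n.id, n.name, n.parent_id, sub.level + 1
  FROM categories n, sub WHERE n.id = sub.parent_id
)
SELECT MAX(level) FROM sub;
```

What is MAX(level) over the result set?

8

Base: id=13 (All), parent_id=11, level 0.
Iteration 1: join on id=11 -> Classical (id 11, parent_id=9, level 1).
Iteration 2: join on id=9 -> Fiction (id 9, parent_id=8, level 2).
Iteration 3: join on id=8 -> Science (id 8, parent_id=7, level 3).
Iteration 4: join on id=7 -> Biology (id 7, parent_id=5, level 4).
Iteration 5: join on id=5 -> History (id 5, parent_id=4, level 5).
Iteration 6: join on id=4 -> Card (id 4, parent_id=2, level 6).
Iteration 7: join on id=2 -> Physics (id 2, parent_id=1, level 7).
Iteration 8: join on id=1 -> Horror (id 1, parent_id=NULL, level 8).
Iteration 9: parent_id is NULL; no match; recursion stops.
level values: 0, 1, 2, 3, 4, 5, 6, 7, 8; the maximum is 8.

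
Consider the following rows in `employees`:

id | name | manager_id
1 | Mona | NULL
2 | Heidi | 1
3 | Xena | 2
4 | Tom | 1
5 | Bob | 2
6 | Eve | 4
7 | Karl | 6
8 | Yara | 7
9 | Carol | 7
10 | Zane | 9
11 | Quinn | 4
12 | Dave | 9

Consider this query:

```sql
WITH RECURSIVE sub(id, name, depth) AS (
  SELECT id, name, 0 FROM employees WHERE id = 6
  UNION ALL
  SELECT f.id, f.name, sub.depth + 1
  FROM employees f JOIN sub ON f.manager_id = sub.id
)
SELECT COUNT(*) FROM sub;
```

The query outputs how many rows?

6

Base: id=6 (Eve) at depth 0.
Iteration 1: rows with manager_id in {6} -> Karl (id 7, depth 1).
Iteration 2: rows with manager_id in {7} -> Yara (id 8, depth 2), Carol (id 9, depth 2).
Iteration 3: rows with manager_id in {8,9} -> Zane (id 10, depth 3), Dave (id 12, depth 3).
Iteration 4: no rows with manager_id in {10,12}; recursion stops.
Total rows emitted: 6.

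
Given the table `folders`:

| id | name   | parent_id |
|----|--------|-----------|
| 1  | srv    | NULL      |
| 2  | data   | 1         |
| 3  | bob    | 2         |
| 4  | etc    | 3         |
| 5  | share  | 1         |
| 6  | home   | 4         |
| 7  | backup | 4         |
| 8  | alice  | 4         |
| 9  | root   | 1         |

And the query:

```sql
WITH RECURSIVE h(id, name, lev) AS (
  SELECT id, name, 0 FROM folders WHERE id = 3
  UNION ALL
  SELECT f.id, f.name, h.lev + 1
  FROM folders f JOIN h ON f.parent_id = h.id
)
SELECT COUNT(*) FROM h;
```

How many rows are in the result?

5

Base: id=3 (bob) at lev 0.
Iteration 1: rows with parent_id in {3} -> etc (id 4, lev 1).
Iteration 2: rows with parent_id in {4} -> home (id 6, lev 2), backup (id 7, lev 2), alice (id 8, lev 2).
Iteration 3: no rows with parent_id in {6,7,8}; recursion stops.
Total rows emitted: 5.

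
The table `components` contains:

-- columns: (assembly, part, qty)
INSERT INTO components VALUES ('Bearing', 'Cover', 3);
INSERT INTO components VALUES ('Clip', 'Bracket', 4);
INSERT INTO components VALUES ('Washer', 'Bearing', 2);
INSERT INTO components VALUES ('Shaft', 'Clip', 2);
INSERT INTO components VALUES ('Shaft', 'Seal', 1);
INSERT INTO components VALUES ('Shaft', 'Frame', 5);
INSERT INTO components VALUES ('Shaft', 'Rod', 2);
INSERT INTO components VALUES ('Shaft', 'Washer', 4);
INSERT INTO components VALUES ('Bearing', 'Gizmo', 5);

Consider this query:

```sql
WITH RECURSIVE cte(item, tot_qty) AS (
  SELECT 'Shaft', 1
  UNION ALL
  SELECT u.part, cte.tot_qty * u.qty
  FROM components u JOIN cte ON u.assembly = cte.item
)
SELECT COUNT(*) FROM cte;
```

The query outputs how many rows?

10

Base: (Shaft, tot_qty=1).
Iteration 1: components of {Shaft} -> Clip = 1*2 = 2, Frame = 1*5 = 5, Rod = 1*2 = 2, Seal = 1*1 = 1, Washer = 1*4 = 4.
Iteration 2: components of {Clip,Frame,Rod,Seal,Washer} -> Bearing = 4*2 = 8, Bracket = 2*4 = 8.
Iteration 3: components of {Bearing,Bracket} -> Cover = 8*3 = 24, Gizmo = 8*5 = 40.
Iteration 4: no further components; recursion stops.
Total rows emitted: 10.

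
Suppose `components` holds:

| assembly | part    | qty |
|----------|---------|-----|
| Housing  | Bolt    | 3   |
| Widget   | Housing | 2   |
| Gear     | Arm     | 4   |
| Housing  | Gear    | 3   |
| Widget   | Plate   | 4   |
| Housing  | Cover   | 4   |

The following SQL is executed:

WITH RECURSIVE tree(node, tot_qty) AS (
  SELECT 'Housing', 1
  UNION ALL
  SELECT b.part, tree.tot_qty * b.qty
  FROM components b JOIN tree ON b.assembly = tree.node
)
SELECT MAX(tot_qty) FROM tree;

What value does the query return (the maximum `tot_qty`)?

Base: (Housing, tot_qty=1).
Iteration 1: components of {Housing} -> Bolt = 1*3 = 3, Cover = 1*4 = 4, Gear = 1*3 = 3.
Iteration 2: components of {Bolt,Cover,Gear} -> Arm = 3*4 = 12.
Iteration 3: no further components; recursion stops.
tot_qty values: 1, 3, 4, 3, 12; the maximum is 12.

12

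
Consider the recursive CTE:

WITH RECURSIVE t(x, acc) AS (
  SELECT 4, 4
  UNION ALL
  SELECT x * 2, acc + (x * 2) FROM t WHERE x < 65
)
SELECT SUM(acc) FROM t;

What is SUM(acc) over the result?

Base: x=4, acc=4.
Iteration 1: 4 < 65 holds -> x = 4 * 2 = 8, acc = 4 + 8 = 12.
Iteration 2: 8 < 65 holds -> x = 8 * 2 = 16, acc = 12 + 16 = 28.
Iteration 3: 16 < 65 holds -> x = 16 * 2 = 32, acc = 28 + 32 = 60.
Iteration 4: 32 < 65 holds -> x = 32 * 2 = 64, acc = 60 + 64 = 124.
Iteration 5: 64 < 65 holds -> x = 64 * 2 = 128, acc = 124 + 128 = 252.
Iteration 6: 128 < 65 fails; recursion stops.
SUM(acc) = 4 + 12 + 28 + 60 + 124 + 252 = 480.

480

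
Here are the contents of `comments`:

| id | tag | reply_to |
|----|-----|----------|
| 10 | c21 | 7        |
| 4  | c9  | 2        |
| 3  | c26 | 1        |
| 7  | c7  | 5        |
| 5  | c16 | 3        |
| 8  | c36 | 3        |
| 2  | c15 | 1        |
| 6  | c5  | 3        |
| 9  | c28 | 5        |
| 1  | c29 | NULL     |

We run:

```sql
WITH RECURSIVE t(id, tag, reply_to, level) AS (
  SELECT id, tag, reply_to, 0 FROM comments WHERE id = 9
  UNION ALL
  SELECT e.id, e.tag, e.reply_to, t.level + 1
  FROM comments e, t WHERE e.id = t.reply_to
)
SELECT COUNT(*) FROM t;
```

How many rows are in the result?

Base: id=9 (c28), reply_to=5, level 0.
Iteration 1: join on id=5 -> c16 (id 5, reply_to=3, level 1).
Iteration 2: join on id=3 -> c26 (id 3, reply_to=1, level 2).
Iteration 3: join on id=1 -> c29 (id 1, reply_to=NULL, level 3).
Iteration 4: reply_to is NULL; no match; recursion stops.
Total rows emitted: 4.

4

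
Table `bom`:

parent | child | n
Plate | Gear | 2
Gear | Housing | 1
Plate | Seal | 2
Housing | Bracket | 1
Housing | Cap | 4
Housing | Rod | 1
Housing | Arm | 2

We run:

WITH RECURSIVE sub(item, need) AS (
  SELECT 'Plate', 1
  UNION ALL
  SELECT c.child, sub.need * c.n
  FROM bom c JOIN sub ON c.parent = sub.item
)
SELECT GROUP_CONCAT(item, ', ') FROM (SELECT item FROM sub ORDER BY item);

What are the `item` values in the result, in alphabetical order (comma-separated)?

Base: (Plate, need=1).
Iteration 1: components of {Plate} -> Gear = 1*2 = 2, Seal = 1*2 = 2.
Iteration 2: components of {Gear,Seal} -> Housing = 2*1 = 2.
Iteration 3: components of {Housing} -> Arm = 2*2 = 4, Bracket = 2*1 = 2, Cap = 2*4 = 8, Rod = 2*1 = 2.
Iteration 4: no further components; recursion stops.

Arm, Bracket, Cap, Gear, Housing, Plate, Rod, Seal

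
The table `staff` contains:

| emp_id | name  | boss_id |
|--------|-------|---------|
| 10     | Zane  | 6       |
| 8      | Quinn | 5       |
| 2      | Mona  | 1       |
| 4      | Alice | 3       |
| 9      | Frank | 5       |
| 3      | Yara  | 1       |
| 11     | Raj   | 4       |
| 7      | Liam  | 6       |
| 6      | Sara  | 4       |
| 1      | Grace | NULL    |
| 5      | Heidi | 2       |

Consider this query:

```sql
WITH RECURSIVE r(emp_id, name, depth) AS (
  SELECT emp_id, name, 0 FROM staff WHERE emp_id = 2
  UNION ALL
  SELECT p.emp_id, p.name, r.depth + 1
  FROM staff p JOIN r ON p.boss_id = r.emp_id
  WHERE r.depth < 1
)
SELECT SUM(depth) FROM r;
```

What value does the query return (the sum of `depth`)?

1

Base: emp_id=2 (Mona) at depth 0.
Iteration 1: rows with boss_id in {2} -> Heidi (id 5, depth 1).
Iteration 2: depth < 1 fails for all current rows; recursion stops.
SUM(depth) = 0 + 1 = 1.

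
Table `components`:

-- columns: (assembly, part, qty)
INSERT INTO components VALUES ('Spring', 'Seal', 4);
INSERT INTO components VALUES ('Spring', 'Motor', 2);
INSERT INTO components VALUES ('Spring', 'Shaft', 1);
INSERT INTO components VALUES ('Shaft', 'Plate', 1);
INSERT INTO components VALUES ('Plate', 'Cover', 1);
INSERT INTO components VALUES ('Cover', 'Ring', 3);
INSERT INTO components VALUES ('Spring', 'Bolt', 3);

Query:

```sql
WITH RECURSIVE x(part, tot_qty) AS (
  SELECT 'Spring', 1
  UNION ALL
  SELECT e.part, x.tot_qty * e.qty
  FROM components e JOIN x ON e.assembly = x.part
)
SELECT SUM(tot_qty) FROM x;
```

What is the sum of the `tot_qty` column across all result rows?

Base: (Spring, tot_qty=1).
Iteration 1: components of {Spring} -> Bolt = 1*3 = 3, Motor = 1*2 = 2, Seal = 1*4 = 4, Shaft = 1*1 = 1.
Iteration 2: components of {Bolt,Motor,Seal,Shaft} -> Plate = 1*1 = 1.
Iteration 3: components of {Plate} -> Cover = 1*1 = 1.
Iteration 4: components of {Cover} -> Ring = 1*3 = 3.
Iteration 5: no further components; recursion stops.
SUM(tot_qty) = 1 + 4 + 2 + 1 + 3 + 1 + 1 + 3 = 16.

16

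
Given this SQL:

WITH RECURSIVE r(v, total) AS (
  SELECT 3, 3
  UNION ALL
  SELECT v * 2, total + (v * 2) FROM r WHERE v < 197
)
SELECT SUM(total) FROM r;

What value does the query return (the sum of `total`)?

Base: v=3, total=3.
Iteration 1: 3 < 197 holds -> v = 3 * 2 = 6, total = 3 + 6 = 9.
Iteration 2: 6 < 197 holds -> v = 6 * 2 = 12, total = 9 + 12 = 21.
Iteration 3: 12 < 197 holds -> v = 12 * 2 = 24, total = 21 + 24 = 45.
Iteration 4: 24 < 197 holds -> v = 24 * 2 = 48, total = 45 + 48 = 93.
Iteration 5: 48 < 197 holds -> v = 48 * 2 = 96, total = 93 + 96 = 189.
Iteration 6: 96 < 197 holds -> v = 96 * 2 = 192, total = 189 + 192 = 381.
Iteration 7: 192 < 197 holds -> v = 192 * 2 = 384, total = 381 + 384 = 765.
Iteration 8: 384 < 197 fails; recursion stops.
SUM(total) = 3 + 9 + 21 + 45 + 93 + 189 + 381 + 765 = 1506.

1506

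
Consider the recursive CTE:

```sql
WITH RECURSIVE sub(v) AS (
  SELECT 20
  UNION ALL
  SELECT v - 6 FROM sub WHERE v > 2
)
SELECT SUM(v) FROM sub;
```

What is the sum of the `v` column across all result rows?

44

Base: v=20.
Iteration 1: 20 > 2 holds -> v = 20 - 6 = 14.
Iteration 2: 14 > 2 holds -> v = 14 - 6 = 8.
Iteration 3: 8 > 2 holds -> v = 8 - 6 = 2.
Iteration 4: 2 > 2 fails; recursion stops.
SUM(v) = 20 + 14 + 8 + 2 = 44.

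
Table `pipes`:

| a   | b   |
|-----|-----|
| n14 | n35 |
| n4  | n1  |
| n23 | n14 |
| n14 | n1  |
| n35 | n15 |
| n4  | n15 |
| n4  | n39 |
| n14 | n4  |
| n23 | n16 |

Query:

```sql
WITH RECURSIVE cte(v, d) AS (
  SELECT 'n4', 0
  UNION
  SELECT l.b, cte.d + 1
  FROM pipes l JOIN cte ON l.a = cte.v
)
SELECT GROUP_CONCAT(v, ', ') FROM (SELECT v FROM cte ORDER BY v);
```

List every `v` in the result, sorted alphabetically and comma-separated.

Base: (n4, d=0).
Iteration 1: edges from {n4} -> (n1, d=1), (n15, d=1), (n39, d=1).
Iteration 2: no outgoing edges from {n1,n15,n39}; recursion stops.

n1, n15, n39, n4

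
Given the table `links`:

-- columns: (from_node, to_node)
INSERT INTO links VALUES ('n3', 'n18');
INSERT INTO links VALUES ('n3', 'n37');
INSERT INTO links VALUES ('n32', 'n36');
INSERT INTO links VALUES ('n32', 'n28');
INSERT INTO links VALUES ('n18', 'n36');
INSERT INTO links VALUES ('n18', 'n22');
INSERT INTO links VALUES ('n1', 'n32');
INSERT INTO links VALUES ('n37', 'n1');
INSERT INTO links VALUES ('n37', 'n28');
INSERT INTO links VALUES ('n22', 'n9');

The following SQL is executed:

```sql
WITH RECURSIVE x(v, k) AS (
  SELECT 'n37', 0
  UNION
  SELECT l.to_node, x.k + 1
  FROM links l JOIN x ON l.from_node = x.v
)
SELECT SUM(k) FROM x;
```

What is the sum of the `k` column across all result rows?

Base: (n37, k=0).
Iteration 1: edges from {n37} -> (n1, k=1), (n28, k=1).
Iteration 2: edges from {n1,n28} -> (n32, k=2).
Iteration 3: edges from {n32} -> (n28, k=3), (n36, k=3).
Iteration 4: no outgoing edges from {n28,n36}; recursion stops.
SUM(k) = 0 + 1 + 1 + 2 + 3 + 3 = 10.

10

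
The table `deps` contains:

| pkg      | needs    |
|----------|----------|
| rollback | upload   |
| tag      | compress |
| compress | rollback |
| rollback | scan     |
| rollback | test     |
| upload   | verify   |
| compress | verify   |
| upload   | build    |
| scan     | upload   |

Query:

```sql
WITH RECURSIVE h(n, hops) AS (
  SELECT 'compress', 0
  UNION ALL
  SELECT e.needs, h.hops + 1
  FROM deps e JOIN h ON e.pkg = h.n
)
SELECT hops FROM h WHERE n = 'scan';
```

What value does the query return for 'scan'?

2

Base: (compress, hops=0).
Iteration 1: edges from {compress} -> (rollback, hops=1), (verify, hops=1).
Iteration 2: edges from {rollback,verify} -> (scan, hops=2), (test, hops=2), (upload, hops=2).
Iteration 3: edges from {scan,test,upload} -> (build, hops=3), (upload, hops=3), (verify, hops=3).
Iteration 4: edges from {build,upload,verify} -> (build, hops=4), (verify, hops=4).
Iteration 5: no outgoing edges from {build,verify}; recursion stops.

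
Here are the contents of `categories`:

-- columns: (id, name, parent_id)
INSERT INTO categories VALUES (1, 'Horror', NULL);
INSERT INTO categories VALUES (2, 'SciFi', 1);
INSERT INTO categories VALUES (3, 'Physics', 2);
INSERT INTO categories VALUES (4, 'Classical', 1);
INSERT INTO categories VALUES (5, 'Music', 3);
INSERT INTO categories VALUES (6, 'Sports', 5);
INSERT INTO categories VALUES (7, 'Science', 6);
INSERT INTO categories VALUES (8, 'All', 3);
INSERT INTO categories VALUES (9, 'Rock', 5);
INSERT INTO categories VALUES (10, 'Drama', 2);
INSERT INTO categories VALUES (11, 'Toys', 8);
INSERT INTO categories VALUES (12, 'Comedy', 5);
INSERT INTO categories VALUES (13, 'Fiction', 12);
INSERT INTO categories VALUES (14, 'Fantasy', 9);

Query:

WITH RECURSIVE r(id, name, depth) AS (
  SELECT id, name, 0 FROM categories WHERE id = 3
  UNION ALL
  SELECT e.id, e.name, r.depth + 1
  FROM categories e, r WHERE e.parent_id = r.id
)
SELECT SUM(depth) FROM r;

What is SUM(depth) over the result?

19

Base: id=3 (Physics) at depth 0.
Iteration 1: rows with parent_id in {3} -> Music (id 5, depth 1), All (id 8, depth 1).
Iteration 2: rows with parent_id in {5,8} -> Sports (id 6, depth 2), Rock (id 9, depth 2), Toys (id 11, depth 2), Comedy (id 12, depth 2).
Iteration 3: rows with parent_id in {6,9,11,12} -> Science (id 7, depth 3), Fiction (id 13, depth 3), Fantasy (id 14, depth 3).
Iteration 4: no rows with parent_id in {7,13,14}; recursion stops.
SUM(depth) = 0 + 1 + 1 + 2 + 2 + 2 + 2 + 3 + 3 + 3 = 19.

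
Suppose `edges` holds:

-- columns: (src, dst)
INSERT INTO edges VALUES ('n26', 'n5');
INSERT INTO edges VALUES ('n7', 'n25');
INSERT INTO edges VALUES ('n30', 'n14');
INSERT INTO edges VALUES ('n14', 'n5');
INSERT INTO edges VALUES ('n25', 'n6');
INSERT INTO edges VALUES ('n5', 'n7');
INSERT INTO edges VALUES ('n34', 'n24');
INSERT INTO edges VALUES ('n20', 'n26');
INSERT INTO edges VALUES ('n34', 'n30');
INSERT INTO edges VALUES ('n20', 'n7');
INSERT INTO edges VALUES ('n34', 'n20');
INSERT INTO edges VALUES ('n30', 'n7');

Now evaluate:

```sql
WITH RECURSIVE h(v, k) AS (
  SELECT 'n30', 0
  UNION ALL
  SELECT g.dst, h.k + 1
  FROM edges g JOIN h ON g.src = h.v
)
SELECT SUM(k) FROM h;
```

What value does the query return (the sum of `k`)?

21

Base: (n30, k=0).
Iteration 1: edges from {n30} -> (n14, k=1), (n7, k=1).
Iteration 2: edges from {n14,n7} -> (n25, k=2), (n5, k=2).
Iteration 3: edges from {n25,n5} -> (n6, k=3), (n7, k=3).
Iteration 4: edges from {n6,n7} -> (n25, k=4).
Iteration 5: edges from {n25} -> (n6, k=5).
Iteration 6: no outgoing edges from {n6}; recursion stops.
SUM(k) = 0 + 1 + 1 + 2 + 2 + 3 + 3 + 4 + 5 = 21.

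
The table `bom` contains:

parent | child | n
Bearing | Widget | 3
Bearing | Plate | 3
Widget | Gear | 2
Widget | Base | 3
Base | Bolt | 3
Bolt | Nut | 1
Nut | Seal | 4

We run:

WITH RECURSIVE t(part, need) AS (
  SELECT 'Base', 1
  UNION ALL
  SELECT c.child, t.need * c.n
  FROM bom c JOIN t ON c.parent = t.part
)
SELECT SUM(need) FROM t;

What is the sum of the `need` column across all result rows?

19

Base: (Base, need=1).
Iteration 1: components of {Base} -> Bolt = 1*3 = 3.
Iteration 2: components of {Bolt} -> Nut = 3*1 = 3.
Iteration 3: components of {Nut} -> Seal = 3*4 = 12.
Iteration 4: no further components; recursion stops.
SUM(need) = 1 + 3 + 3 + 12 = 19.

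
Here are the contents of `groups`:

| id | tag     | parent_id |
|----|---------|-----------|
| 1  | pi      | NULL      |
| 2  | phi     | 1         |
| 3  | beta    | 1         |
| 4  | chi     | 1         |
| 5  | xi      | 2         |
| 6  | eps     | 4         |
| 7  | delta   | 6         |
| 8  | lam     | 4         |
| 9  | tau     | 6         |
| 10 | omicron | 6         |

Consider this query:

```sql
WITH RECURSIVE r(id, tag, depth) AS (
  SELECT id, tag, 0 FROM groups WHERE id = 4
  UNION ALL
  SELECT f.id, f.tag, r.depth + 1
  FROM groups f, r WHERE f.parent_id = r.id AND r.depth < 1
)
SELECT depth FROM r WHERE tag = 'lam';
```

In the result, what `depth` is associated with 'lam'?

1

Base: id=4 (chi) at depth 0.
Iteration 1: rows with parent_id in {4} -> eps (id 6, depth 1), lam (id 8, depth 1).
Iteration 2: depth < 1 fails for all current rows; recursion stops.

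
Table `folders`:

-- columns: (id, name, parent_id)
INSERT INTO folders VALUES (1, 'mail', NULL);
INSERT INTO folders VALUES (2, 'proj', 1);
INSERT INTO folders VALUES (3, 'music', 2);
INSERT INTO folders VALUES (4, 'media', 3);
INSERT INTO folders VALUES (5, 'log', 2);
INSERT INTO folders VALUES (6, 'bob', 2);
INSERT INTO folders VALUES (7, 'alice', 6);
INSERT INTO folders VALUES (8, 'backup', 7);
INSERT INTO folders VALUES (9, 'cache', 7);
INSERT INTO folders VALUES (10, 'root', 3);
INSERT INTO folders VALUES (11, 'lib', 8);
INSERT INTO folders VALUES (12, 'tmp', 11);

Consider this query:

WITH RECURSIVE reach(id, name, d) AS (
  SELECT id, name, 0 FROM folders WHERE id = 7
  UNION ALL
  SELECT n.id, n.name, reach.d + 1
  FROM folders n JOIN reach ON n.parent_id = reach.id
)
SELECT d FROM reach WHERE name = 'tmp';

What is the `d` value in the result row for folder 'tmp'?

Base: id=7 (alice) at d 0.
Iteration 1: rows with parent_id in {7} -> backup (id 8, d 1), cache (id 9, d 1).
Iteration 2: rows with parent_id in {8,9} -> lib (id 11, d 2).
Iteration 3: rows with parent_id in {11} -> tmp (id 12, d 3).
Iteration 4: no rows with parent_id in {12}; recursion stops.

3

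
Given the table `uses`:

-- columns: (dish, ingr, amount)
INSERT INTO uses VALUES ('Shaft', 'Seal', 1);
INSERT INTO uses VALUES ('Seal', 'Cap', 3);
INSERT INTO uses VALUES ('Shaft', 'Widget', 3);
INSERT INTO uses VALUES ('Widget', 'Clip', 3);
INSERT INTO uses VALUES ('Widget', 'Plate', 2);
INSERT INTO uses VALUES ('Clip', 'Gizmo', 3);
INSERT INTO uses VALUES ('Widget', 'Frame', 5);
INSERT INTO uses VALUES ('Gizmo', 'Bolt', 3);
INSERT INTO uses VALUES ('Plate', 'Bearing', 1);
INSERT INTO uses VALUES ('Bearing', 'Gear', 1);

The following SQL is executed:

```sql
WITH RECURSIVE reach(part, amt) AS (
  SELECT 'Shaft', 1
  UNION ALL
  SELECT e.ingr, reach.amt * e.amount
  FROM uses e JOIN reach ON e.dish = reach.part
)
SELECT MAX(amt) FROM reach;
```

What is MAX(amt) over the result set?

81

Base: (Shaft, amt=1).
Iteration 1: components of {Shaft} -> Seal = 1*1 = 1, Widget = 1*3 = 3.
Iteration 2: components of {Seal,Widget} -> Cap = 1*3 = 3, Clip = 3*3 = 9, Frame = 3*5 = 15, Plate = 3*2 = 6.
Iteration 3: components of {Cap,Clip,Frame,Plate} -> Bearing = 6*1 = 6, Gizmo = 9*3 = 27.
Iteration 4: components of {Bearing,Gizmo} -> Bolt = 27*3 = 81, Gear = 6*1 = 6.
Iteration 5: no further components; recursion stops.
amt values: 1, 1, 3, 3, 9, 6, 15, 27, 6, 81, 6; the maximum is 81.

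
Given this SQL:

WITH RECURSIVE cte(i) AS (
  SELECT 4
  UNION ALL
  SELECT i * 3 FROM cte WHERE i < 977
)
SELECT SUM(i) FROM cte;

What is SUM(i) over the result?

4372

Base: i=4.
Iteration 1: 4 < 977 holds -> i = 4 * 3 = 12.
Iteration 2: 12 < 977 holds -> i = 12 * 3 = 36.
Iteration 3: 36 < 977 holds -> i = 36 * 3 = 108.
Iteration 4: 108 < 977 holds -> i = 108 * 3 = 324.
Iteration 5: 324 < 977 holds -> i = 324 * 3 = 972.
Iteration 6: 972 < 977 holds -> i = 972 * 3 = 2916.
Iteration 7: 2916 < 977 fails; recursion stops.
SUM(i) = 4 + 12 + 36 + 108 + 324 + 972 + 2916 = 4372.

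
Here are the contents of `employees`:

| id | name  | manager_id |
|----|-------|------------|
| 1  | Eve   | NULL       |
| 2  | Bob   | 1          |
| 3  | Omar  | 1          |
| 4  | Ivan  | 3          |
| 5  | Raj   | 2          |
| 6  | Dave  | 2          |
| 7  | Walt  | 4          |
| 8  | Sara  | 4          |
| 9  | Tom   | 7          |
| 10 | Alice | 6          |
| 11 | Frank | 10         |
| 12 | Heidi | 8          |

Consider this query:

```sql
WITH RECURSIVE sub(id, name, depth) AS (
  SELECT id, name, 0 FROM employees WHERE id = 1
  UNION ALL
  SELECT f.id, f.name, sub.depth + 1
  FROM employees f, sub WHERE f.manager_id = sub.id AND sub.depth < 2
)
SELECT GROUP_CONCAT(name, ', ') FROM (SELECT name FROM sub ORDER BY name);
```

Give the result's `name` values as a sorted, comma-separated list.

Bob, Dave, Eve, Ivan, Omar, Raj

Base: id=1 (Eve) at depth 0.
Iteration 1: rows with manager_id in {1} -> Bob (id 2, depth 1), Omar (id 3, depth 1).
Iteration 2: rows with manager_id in {2,3} -> Ivan (id 4, depth 2), Raj (id 5, depth 2), Dave (id 6, depth 2).
Iteration 3: depth < 2 fails for all current rows; recursion stops.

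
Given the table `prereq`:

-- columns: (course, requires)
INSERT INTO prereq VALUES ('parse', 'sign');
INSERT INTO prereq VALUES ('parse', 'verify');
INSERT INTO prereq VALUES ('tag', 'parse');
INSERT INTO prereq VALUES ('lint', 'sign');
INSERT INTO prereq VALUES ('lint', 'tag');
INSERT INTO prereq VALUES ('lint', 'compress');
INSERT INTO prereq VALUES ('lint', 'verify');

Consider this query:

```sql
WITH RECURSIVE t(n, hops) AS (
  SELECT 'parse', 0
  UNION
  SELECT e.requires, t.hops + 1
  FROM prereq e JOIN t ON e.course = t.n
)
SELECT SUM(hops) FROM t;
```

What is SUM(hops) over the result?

Base: (parse, hops=0).
Iteration 1: edges from {parse} -> (sign, hops=1), (verify, hops=1).
Iteration 2: no outgoing edges from {sign,verify}; recursion stops.
SUM(hops) = 0 + 1 + 1 = 2.

2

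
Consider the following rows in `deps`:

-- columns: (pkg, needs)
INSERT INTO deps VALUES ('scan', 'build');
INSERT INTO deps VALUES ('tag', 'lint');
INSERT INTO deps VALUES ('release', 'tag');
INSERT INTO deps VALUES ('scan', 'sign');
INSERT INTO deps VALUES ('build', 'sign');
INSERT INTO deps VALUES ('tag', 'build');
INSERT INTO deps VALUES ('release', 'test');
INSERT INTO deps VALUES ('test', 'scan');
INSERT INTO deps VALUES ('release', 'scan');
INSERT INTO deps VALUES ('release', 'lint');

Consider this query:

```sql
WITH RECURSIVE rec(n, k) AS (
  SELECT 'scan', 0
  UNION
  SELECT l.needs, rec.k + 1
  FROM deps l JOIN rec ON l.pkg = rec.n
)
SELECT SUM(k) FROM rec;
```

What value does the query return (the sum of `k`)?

4

Base: (scan, k=0).
Iteration 1: edges from {scan} -> (build, k=1), (sign, k=1).
Iteration 2: edges from {build,sign} -> (sign, k=2).
Iteration 3: no outgoing edges from {sign}; recursion stops.
SUM(k) = 0 + 1 + 1 + 2 = 4.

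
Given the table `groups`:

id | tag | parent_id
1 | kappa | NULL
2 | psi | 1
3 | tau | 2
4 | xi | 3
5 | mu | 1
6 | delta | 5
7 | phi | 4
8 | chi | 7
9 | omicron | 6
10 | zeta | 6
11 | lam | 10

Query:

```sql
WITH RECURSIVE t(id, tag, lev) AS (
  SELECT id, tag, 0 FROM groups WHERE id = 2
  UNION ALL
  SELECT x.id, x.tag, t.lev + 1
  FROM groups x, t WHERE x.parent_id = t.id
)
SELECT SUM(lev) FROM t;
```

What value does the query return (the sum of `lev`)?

10

Base: id=2 (psi) at lev 0.
Iteration 1: rows with parent_id in {2} -> tau (id 3, lev 1).
Iteration 2: rows with parent_id in {3} -> xi (id 4, lev 2).
Iteration 3: rows with parent_id in {4} -> phi (id 7, lev 3).
Iteration 4: rows with parent_id in {7} -> chi (id 8, lev 4).
Iteration 5: no rows with parent_id in {8}; recursion stops.
SUM(lev) = 0 + 1 + 2 + 3 + 4 = 10.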